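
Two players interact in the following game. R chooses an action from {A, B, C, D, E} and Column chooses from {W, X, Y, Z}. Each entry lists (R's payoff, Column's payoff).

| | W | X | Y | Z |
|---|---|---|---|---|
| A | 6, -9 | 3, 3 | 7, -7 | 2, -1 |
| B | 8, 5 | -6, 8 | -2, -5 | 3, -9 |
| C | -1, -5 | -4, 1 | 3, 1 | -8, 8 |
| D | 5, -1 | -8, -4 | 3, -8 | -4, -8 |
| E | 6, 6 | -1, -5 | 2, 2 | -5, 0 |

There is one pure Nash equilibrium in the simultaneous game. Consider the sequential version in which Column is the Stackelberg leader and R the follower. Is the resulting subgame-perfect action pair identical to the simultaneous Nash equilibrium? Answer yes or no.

Solve by backward induction (Column leads).
- W: R compares 6, 8, -1, 5, 6 and picks B; Column would get 5.
- X: R compares 3, -6, -4, -8, -1 and picks A; Column would get 3.
- Y: R compares 7, -2, 3, 3, 2 and picks A; Column would get -7.
- Z: R compares 2, 3, -8, -4, -5 and picks B; Column would get -9.
Column's induced payoffs are 5, 3, -7, -9, so Column commits to W. Subgame-perfect outcome: (B, W) with payoffs (8, 5).
Now find the simultaneous Nash equilibrium.
R's best replies: W→B; X→A; Y→A; Z→B.
Column's best replies: A→X; B→X; C→Z; D→W; E→W.
Only (A, X) has each player best-responding; Nash payoffs (3, 3).
Sequential outcome (B, W) differs from the Nash profile (A, X).

no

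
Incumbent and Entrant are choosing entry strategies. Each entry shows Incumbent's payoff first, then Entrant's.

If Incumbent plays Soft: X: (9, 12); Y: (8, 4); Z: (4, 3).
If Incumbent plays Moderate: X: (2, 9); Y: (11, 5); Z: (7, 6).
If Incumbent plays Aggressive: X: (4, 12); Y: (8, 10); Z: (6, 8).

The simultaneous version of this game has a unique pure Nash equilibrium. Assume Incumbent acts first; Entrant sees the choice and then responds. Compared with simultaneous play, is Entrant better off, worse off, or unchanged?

Solve by backward induction (Incumbent leads).
- Soft: Entrant compares 12, 4, 3 and picks X; Incumbent would get 9.
- Moderate: Entrant compares 9, 5, 6 and picks X; Incumbent would get 2.
- Aggressive: Entrant compares 12, 10, 8 and picks X; Incumbent would get 4.
Incumbent's induced payoffs are 9, 2, 4, so Incumbent commits to Soft. Subgame-perfect outcome: (Soft, X) with payoffs (9, 12).
For the simultaneous game, intersect best replies.
Incumbent's best replies: X→Soft; Y→Moderate; Z→Moderate.
Entrant's best replies: Soft→X; Moderate→X; Aggressive→X.
The unique mutual best reply is (Soft, X), giving (9, 12).
Entrant earns 12 sequentially versus 12 at the Nash outcome: unchanged.

unchanged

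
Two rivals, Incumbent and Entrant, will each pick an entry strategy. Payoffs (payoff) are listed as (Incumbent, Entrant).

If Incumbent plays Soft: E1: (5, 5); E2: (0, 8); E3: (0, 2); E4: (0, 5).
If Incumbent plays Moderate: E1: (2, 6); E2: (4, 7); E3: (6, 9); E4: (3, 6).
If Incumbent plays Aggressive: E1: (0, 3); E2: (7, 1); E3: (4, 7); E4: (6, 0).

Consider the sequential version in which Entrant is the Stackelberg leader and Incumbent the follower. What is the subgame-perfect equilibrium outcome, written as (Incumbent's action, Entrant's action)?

(Moderate, E3)

Work backward from Incumbent's decision.
- E1: BR = Soft, leader payoff 5.
- E2: BR = Aggressive, leader payoff 1.
- E3: BR = Moderate, leader payoff 9.
- E4: BR = Aggressive, leader payoff 0.
Maximizing over 5, 1, 9, 0, Entrant chooses E3. Subgame-perfect outcome: (Moderate, E3) with payoffs (6, 9).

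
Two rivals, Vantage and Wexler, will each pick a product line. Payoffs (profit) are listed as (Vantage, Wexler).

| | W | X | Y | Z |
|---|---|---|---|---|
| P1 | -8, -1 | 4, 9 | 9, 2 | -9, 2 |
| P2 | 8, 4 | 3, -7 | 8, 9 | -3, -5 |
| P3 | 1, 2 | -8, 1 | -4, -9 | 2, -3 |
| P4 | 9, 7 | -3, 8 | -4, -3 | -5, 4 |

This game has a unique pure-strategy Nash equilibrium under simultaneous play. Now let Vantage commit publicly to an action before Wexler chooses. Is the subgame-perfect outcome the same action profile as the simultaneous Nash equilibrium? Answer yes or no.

Backward induction with Vantage moving first.
- P1: BR = X, leader payoff 4.
- P2: BR = Y, leader payoff 8.
- P3: BR = W, leader payoff 1.
- P4: BR = X, leader payoff -3.
Vantage's induced payoffs are 4, 8, 1, -3, so Vantage commits to P2. Subgame-perfect outcome: (P2, Y) with payoffs (8, 9).
Under simultaneous play:
Vantage's best replies: W→P4; X→P1; Y→P1; Z→P3.
Wexler's best replies: P1→X; P2→Y; P3→W; P4→X.
Only (P1, X) has each player best-responding; Nash payoffs (4, 9).
Sequential outcome (P2, Y) differs from the Nash profile (P1, X).

no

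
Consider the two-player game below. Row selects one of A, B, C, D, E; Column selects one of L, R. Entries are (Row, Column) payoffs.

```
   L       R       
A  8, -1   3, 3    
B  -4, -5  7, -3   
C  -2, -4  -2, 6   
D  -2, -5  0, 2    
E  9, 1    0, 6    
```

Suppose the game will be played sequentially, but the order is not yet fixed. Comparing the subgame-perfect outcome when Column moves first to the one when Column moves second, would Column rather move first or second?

first

If Row leads: Column's best replies are A→R, B→R, C→R, D→R, E→R; Row's induced payoffs 3, 7, -2, 0, 0; outcome (B, R), payoffs (7, -3).
If Column leads: Row's best replies are L→E, R→B; Column's induced payoffs 1, -3; outcome (E, L), payoffs (9, 1).
Column gets 1 moving first and -3 moving second, so Column prefers to move first.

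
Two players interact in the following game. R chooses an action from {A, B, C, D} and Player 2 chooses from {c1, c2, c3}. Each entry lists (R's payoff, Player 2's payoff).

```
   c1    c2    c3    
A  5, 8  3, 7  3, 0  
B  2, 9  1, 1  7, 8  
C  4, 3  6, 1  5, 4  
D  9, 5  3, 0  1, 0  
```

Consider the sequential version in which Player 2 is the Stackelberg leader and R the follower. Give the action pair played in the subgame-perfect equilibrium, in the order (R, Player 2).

Solve by backward induction (Player 2 leads).
- c1: R compares 5, 2, 4, 9 and picks D; Player 2 would get 5.
- c2: R compares 3, 1, 6, 3 and picks C; Player 2 would get 1.
- c3: R compares 3, 7, 5, 1 and picks B; Player 2 would get 8.
Player 2's induced payoffs are 5, 1, 8, so Player 2 commits to c3. Subgame-perfect outcome: (B, c3) with payoffs (7, 8).

(B, c3)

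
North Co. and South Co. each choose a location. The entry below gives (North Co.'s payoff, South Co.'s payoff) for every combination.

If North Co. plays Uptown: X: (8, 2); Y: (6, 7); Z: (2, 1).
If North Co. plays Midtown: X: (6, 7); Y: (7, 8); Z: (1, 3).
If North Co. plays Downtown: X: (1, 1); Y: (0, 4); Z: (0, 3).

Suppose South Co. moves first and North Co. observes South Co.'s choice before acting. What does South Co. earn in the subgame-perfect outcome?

North Co. best-responds to each possible South Co. move:
- X: BR = Uptown, leader payoff 2.
- Y: BR = Midtown, leader payoff 8.
- Z: BR = Uptown, leader payoff 1.
South Co.'s induced payoffs are 2, 8, 1, so South Co. commits to Y. Subgame-perfect outcome: (Midtown, Y) with payoffs (7, 8).

8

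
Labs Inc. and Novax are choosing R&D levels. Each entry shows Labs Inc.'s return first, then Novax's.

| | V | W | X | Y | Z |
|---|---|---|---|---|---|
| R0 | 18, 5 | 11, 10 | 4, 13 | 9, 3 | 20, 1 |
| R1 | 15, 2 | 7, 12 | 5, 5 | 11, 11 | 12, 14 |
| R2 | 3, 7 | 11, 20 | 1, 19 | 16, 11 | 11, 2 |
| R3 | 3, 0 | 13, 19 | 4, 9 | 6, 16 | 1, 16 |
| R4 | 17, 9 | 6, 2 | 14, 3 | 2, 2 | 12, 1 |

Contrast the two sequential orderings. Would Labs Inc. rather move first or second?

first

If Labs Inc. leads: Novax's best replies are R0→X, R1→Z, R2→W, R3→W, R4→V; Labs Inc.'s induced payoffs 4, 12, 11, 13, 17; outcome (R4, V), payoffs (17, 9).
If Novax leads: Labs Inc.'s best replies are V→R0, W→R3, X→R4, Y→R2, Z→R0; Novax's induced payoffs 5, 19, 3, 11, 1; outcome (R3, W), payoffs (13, 19).
Labs Inc. gets 17 moving first and 13 moving second, so Labs Inc. prefers to move first.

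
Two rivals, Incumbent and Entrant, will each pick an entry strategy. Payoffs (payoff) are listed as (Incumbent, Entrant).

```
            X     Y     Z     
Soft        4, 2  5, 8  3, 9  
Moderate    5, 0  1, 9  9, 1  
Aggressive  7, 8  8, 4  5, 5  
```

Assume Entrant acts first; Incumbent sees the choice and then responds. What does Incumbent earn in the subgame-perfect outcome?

7

Backward induction with Entrant moving first.
- X → Incumbent plays Aggressive (best of 4, 5, 7); Entrant gets 8.
- Y → Incumbent plays Aggressive (best of 5, 1, 8); Entrant gets 4.
- Z → Incumbent plays Moderate (best of 3, 9, 5); Entrant gets 1.
Among 8, 4, 1, the best is 8 at X. Subgame-perfect outcome: (Aggressive, X) with payoffs (7, 8).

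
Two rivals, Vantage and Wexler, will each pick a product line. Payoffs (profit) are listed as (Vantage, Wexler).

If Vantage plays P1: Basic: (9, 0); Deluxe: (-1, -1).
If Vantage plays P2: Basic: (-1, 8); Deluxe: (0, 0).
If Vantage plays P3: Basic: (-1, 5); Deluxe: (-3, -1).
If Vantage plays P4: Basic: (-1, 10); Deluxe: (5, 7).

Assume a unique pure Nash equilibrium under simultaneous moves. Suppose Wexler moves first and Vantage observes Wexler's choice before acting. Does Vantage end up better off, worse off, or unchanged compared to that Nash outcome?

Backward induction with Wexler moving first.
- Basic: Vantage compares 9, -1, -1, -1 and picks P1; Wexler would get 0.
- Deluxe: Vantage compares -1, 0, -3, 5 and picks P4; Wexler would get 7.
Among 0, 7, the best is 7 at Deluxe. Subgame-perfect outcome: (P4, Deluxe) with payoffs (5, 7).
Under simultaneous play:
Vantage's best replies: Basic→P1; Deluxe→P4.
Wexler's best replies: P1→Basic; P2→Basic; P3→Basic; P4→Basic.
The unique mutual best reply is (P1, Basic), giving (9, 0).
Vantage earns 5 sequentially versus 9 at the Nash outcome: worse off.

worse off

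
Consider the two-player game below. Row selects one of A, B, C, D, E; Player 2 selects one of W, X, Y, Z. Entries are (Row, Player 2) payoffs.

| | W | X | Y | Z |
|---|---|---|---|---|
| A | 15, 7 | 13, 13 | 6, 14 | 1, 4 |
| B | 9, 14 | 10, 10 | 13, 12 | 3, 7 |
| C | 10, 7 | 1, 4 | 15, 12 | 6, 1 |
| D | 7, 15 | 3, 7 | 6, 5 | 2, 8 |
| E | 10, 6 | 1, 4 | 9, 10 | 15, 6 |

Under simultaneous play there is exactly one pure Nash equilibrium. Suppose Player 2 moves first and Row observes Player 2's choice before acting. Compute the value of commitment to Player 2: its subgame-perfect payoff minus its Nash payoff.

1

Backward induction with Player 2 moving first.
- W → Row plays A (best of 15, 9, 10, 7, 10); Player 2 gets 7.
- X → Row plays A (best of 13, 10, 1, 3, 1); Player 2 gets 13.
- Y → Row plays C (best of 6, 13, 15, 6, 9); Player 2 gets 12.
- Z → Row plays E (best of 1, 3, 6, 2, 15); Player 2 gets 6.
Among 7, 13, 12, 6, the best is 13 at X. Subgame-perfect outcome: (A, X) with payoffs (13, 13).
For the simultaneous game, intersect best replies.
Row's best replies: W→A; X→A; Y→C; Z→E.
Player 2's best replies: A→Y; B→W; C→Y; D→W; E→Y.
The unique mutual best reply is (C, Y), giving (15, 12).
Player 2's commitment gain: 13 − 12 = 1.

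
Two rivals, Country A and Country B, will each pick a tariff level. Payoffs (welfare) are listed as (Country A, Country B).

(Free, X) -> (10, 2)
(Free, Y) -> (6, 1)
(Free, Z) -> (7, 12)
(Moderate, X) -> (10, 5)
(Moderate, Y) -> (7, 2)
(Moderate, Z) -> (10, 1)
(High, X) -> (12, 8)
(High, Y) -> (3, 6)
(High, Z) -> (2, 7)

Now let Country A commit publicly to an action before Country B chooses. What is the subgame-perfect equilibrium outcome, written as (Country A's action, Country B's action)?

(High, X)

Work backward from Country B's decision.
- Free: BR = Z, leader payoff 7.
- Moderate: BR = X, leader payoff 10.
- High: BR = X, leader payoff 12.
Maximizing over 7, 10, 12, Country A chooses High. Subgame-perfect outcome: (High, X) with payoffs (12, 8).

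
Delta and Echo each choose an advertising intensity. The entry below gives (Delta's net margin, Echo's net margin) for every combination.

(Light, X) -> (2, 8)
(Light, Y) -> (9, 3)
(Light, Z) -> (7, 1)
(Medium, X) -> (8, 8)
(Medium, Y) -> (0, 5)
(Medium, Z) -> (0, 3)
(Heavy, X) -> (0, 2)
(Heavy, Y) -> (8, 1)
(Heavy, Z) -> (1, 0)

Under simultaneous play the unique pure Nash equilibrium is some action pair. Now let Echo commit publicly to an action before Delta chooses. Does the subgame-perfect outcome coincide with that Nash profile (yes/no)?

yes

Work backward from Delta's decision.
- X: BR = Medium, leader payoff 8.
- Y: BR = Light, leader payoff 3.
- Z: BR = Light, leader payoff 1.
Echo's induced payoffs are 8, 3, 1, so Echo commits to X. Subgame-perfect outcome: (Medium, X) with payoffs (8, 8).
For the simultaneous game, intersect best replies.
Delta's best replies: X→Medium; Y→Light; Z→Light.
Echo's best replies: Light→X; Medium→X; Heavy→X.
The unique mutual best reply is (Medium, X), giving (8, 8).
Sequential outcome (Medium, X) coincides with the Nash profile (Medium, X).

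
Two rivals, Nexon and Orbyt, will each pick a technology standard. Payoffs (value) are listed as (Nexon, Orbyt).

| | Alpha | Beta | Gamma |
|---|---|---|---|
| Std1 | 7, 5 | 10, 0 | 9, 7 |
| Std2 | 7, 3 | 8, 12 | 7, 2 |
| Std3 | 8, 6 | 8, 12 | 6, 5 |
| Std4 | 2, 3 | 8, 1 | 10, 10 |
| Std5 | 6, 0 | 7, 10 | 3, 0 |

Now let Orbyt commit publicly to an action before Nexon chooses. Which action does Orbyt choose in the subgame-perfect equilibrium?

Gamma

Work backward from Nexon's decision.
- Alpha → Nexon plays Std3 (best of 7, 7, 8, 2, 6); Orbyt gets 6.
- Beta → Nexon plays Std1 (best of 10, 8, 8, 8, 7); Orbyt gets 0.
- Gamma → Nexon plays Std4 (best of 9, 7, 6, 10, 3); Orbyt gets 10.
Among 6, 0, 10, the best is 10 at Gamma. Subgame-perfect outcome: (Std4, Gamma) with payoffs (10, 10).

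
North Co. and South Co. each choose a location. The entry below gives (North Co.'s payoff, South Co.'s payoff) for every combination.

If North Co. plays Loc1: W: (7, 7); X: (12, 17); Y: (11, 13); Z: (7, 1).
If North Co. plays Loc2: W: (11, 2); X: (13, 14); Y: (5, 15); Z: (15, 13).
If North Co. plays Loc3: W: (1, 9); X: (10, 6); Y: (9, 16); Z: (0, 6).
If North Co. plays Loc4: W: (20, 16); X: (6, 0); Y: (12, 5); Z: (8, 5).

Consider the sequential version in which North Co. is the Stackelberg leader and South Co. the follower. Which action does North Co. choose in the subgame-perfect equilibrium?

Solve by backward induction (North Co. leads).
- Loc1: BR = X, leader payoff 12.
- Loc2: BR = Y, leader payoff 5.
- Loc3: BR = Y, leader payoff 9.
- Loc4: BR = W, leader payoff 20.
North Co.'s induced payoffs are 12, 5, 9, 20, so North Co. commits to Loc4. Subgame-perfect outcome: (Loc4, W) with payoffs (20, 16).

Loc4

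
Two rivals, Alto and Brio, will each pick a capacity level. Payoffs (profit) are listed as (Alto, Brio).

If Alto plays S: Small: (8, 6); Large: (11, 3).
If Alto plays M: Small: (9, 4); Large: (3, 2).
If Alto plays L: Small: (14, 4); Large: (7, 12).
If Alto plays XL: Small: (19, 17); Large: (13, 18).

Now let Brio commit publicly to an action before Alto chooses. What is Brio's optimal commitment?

Large

Work backward from Alto's decision.
- Small: BR = XL, leader payoff 17.
- Large: BR = XL, leader payoff 18.
Maximizing over 17, 18, Brio chooses Large. Subgame-perfect outcome: (XL, Large) with payoffs (13, 18).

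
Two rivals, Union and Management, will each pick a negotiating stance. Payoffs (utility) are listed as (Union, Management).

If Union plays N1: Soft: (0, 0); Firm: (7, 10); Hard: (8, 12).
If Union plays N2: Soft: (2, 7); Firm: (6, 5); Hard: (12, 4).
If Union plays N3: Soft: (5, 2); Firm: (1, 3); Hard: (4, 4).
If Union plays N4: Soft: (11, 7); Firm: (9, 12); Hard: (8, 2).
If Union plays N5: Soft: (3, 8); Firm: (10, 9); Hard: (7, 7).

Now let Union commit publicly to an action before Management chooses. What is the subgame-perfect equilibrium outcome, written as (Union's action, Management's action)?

(N5, Firm)

Management best-responds to each possible Union move:
- N1 → Management plays Hard (best of 0, 10, 12); Union gets 8.
- N2 → Management plays Soft (best of 7, 5, 4); Union gets 2.
- N3 → Management plays Hard (best of 2, 3, 4); Union gets 4.
- N4 → Management plays Firm (best of 7, 12, 2); Union gets 9.
- N5 → Management plays Firm (best of 8, 9, 7); Union gets 10.
Union's induced payoffs are 8, 2, 4, 9, 10, so Union commits to N5. Subgame-perfect outcome: (N5, Firm) with payoffs (10, 9).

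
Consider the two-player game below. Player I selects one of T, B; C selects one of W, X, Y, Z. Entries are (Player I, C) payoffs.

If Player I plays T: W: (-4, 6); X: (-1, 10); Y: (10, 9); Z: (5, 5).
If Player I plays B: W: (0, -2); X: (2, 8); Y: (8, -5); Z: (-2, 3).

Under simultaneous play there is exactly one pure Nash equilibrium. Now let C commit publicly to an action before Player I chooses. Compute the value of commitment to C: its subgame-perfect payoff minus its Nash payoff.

1

Player I best-responds to each possible C move:
- W → Player I plays B (best of -4, 0); C gets -2.
- X → Player I plays B (best of -1, 2); C gets 8.
- Y → Player I plays T (best of 10, 8); C gets 9.
- Z → Player I plays T (best of 5, -2); C gets 5.
Maximizing over -2, 8, 9, 5, C chooses Y. Subgame-perfect outcome: (T, Y) with payoffs (10, 9).
Under simultaneous play:
Player I's best replies: W→B; X→B; Y→T; Z→T.
C's best replies: T→X; B→X.
Only (B, X) has each player best-responding; Nash payoffs (2, 8).
C's commitment gain: 9 − 8 = 1.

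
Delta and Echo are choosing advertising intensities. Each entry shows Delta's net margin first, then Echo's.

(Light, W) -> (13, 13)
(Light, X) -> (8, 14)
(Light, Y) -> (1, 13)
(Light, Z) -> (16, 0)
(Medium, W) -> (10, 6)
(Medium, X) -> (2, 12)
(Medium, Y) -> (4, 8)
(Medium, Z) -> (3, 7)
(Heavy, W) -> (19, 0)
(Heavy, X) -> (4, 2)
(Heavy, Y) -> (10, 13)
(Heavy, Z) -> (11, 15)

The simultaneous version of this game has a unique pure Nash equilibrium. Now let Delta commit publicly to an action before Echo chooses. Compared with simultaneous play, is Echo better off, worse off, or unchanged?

better off

Backward induction with Delta moving first.
- Light → Echo plays X (best of 13, 14, 13, 0); Delta gets 8.
- Medium → Echo plays X (best of 6, 12, 8, 7); Delta gets 2.
- Heavy → Echo plays Z (best of 0, 2, 13, 15); Delta gets 11.
Delta's induced payoffs are 8, 2, 11, so Delta commits to Heavy. Subgame-perfect outcome: (Heavy, Z) with payoffs (11, 15).
Under simultaneous play:
Delta's best replies: W→Heavy; X→Light; Y→Heavy; Z→Light.
Echo's best replies: Light→X; Medium→X; Heavy→Z.
Only (Light, X) has each player best-responding; Nash payoffs (8, 14).
Echo earns 15 sequentially versus 14 at the Nash outcome: better off.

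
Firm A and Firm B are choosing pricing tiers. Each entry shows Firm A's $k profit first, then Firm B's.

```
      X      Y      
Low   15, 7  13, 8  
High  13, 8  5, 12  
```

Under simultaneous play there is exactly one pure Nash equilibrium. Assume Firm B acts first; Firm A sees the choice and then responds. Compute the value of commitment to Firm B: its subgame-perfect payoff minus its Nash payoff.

Work backward from Firm A's decision.
- X: BR = Low, leader payoff 7.
- Y: BR = Low, leader payoff 8.
Among 7, 8, the best is 8 at Y. Subgame-perfect outcome: (Low, Y) with payoffs (13, 8).
For the simultaneous game, intersect best replies.
Firm A's best replies: X→Low; Y→Low.
Firm B's best replies: Low→Y; High→Y.
The unique mutual best reply is (Low, Y), giving (13, 8).
Firm B's commitment gain: 8 − 8 = 0.

0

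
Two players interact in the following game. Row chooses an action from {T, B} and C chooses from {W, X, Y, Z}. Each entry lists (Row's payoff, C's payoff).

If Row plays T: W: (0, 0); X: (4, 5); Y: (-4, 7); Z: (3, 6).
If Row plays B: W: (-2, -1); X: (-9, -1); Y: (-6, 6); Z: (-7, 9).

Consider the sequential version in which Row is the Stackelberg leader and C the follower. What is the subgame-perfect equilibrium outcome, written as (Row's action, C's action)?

Work backward from C's decision.
- T → C plays Y (best of 0, 5, 7, 6); Row gets -4.
- B → C plays Z (best of -1, -1, 6, 9); Row gets -7.
Row's induced payoffs are -4, -7, so Row commits to T. Subgame-perfect outcome: (T, Y) with payoffs (-4, 7).

(T, Y)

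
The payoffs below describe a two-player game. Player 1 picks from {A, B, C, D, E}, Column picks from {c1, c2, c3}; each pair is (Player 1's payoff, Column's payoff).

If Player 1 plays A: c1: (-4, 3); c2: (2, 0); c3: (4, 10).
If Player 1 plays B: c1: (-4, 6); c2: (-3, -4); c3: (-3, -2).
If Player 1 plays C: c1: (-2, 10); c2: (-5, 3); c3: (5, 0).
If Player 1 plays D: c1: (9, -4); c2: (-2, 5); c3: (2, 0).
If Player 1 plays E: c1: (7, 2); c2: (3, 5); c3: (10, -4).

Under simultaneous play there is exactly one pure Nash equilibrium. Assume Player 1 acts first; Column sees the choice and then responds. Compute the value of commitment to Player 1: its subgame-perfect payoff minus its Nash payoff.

1

Work backward from Column's decision.
- A: Column compares 3, 0, 10 and picks c3; Player 1 would get 4.
- B: Column compares 6, -4, -2 and picks c1; Player 1 would get -4.
- C: Column compares 10, 3, 0 and picks c1; Player 1 would get -2.
- D: Column compares -4, 5, 0 and picks c2; Player 1 would get -2.
- E: Column compares 2, 5, -4 and picks c2; Player 1 would get 3.
Player 1's induced payoffs are 4, -4, -2, -2, 3, so Player 1 commits to A. Subgame-perfect outcome: (A, c3) with payoffs (4, 10).
For the simultaneous game, intersect best replies.
Player 1's best replies: c1→D; c2→E; c3→E.
Column's best replies: A→c3; B→c1; C→c1; D→c2; E→c2.
Only (E, c2) has each player best-responding; Nash payoffs (3, 5).
Player 1's commitment gain: 4 − 3 = 1.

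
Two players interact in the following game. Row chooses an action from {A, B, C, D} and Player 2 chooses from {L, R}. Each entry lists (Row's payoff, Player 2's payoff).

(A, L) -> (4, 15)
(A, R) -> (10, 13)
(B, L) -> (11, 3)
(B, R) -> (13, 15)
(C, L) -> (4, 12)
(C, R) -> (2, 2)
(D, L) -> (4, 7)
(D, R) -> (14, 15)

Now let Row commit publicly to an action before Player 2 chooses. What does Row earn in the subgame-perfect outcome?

14

Solve by backward induction (Row leads).
- A → Player 2 plays L (best of 15, 13); Row gets 4.
- B → Player 2 plays R (best of 3, 15); Row gets 13.
- C → Player 2 plays L (best of 12, 2); Row gets 4.
- D → Player 2 plays R (best of 7, 15); Row gets 14.
Maximizing over 4, 13, 4, 14, Row chooses D. Subgame-perfect outcome: (D, R) with payoffs (14, 15).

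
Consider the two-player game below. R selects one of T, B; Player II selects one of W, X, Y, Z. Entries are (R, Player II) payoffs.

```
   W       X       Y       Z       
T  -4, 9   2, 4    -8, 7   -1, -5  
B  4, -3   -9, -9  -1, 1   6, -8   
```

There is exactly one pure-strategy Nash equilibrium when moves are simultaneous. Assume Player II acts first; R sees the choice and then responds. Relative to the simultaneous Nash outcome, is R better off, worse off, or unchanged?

better off

Backward induction with Player II moving first.
- W → R plays B (best of -4, 4); Player II gets -3.
- X → R plays T (best of 2, -9); Player II gets 4.
- Y → R plays B (best of -8, -1); Player II gets 1.
- Z → R plays B (best of -1, 6); Player II gets -8.
Among -3, 4, 1, -8, the best is 4 at X. Subgame-perfect outcome: (T, X) with payoffs (2, 4).
For the simultaneous game, intersect best replies.
R's best replies: W→B; X→T; Y→B; Z→B.
Player II's best replies: T→W; B→Y.
Only (B, Y) has each player best-responding; Nash payoffs (-1, 1).
R earns 2 sequentially versus -1 at the Nash outcome: better off.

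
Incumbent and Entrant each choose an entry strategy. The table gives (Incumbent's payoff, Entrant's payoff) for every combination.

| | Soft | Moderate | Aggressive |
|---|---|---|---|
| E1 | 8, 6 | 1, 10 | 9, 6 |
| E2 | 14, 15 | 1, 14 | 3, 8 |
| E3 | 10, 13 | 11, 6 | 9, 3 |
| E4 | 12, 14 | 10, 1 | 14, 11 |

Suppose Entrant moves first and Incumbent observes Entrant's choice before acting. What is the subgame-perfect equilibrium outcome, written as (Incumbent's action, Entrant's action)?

Work backward from Incumbent's decision.
- Soft → Incumbent plays E2 (best of 8, 14, 10, 12); Entrant gets 15.
- Moderate → Incumbent plays E3 (best of 1, 1, 11, 10); Entrant gets 6.
- Aggressive → Incumbent plays E4 (best of 9, 3, 9, 14); Entrant gets 11.
Maximizing over 15, 6, 11, Entrant chooses Soft. Subgame-perfect outcome: (E2, Soft) with payoffs (14, 15).

(E2, Soft)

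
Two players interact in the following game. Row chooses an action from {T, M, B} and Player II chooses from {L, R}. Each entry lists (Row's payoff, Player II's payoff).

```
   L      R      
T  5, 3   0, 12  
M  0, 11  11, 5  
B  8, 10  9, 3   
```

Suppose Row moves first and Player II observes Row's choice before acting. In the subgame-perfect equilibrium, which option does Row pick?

B

Player II best-responds to each possible Row move:
- T → Player II plays R (best of 3, 12); Row gets 0.
- M → Player II plays L (best of 11, 5); Row gets 0.
- B → Player II plays L (best of 10, 3); Row gets 8.
Maximizing over 0, 0, 8, Row chooses B. Subgame-perfect outcome: (B, L) with payoffs (8, 10).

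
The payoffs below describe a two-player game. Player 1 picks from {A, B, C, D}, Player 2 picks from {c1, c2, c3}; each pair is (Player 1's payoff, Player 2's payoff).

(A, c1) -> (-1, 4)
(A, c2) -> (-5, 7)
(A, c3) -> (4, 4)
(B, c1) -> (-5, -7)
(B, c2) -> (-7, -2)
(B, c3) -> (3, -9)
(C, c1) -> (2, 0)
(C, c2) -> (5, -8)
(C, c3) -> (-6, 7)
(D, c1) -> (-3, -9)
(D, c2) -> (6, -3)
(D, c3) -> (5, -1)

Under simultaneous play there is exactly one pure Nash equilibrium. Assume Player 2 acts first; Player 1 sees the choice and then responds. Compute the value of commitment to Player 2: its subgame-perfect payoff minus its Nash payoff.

1

Work backward from Player 1's decision.
- c1: Player 1 compares -1, -5, 2, -3 and picks C; Player 2 would get 0.
- c2: Player 1 compares -5, -7, 5, 6 and picks D; Player 2 would get -3.
- c3: Player 1 compares 4, 3, -6, 5 and picks D; Player 2 would get -1.
Among 0, -3, -1, the best is 0 at c1. Subgame-perfect outcome: (C, c1) with payoffs (2, 0).
Under simultaneous play:
Player 1's best replies: c1→C; c2→D; c3→D.
Player 2's best replies: A→c2; B→c2; C→c3; D→c3.
The unique mutual best reply is (D, c3), giving (5, -1).
Player 2's commitment gain: 0 − -1 = 1.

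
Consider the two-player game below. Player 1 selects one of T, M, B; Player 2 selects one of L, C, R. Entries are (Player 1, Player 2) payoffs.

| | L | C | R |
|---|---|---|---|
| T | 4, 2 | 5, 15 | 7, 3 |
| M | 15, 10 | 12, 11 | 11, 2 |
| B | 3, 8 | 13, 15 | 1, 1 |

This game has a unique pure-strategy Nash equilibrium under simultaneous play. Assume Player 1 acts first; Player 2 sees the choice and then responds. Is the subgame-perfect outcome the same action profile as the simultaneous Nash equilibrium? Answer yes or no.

Player 2 best-responds to each possible Player 1 move:
- T: BR = C, leader payoff 5.
- M: BR = C, leader payoff 12.
- B: BR = C, leader payoff 13.
Among 5, 12, 13, the best is 13 at B. Subgame-perfect outcome: (B, C) with payoffs (13, 15).
Now find the simultaneous Nash equilibrium.
Player 1's best replies: L→M; C→B; R→M.
Player 2's best replies: T→C; M→C; B→C.
The unique mutual best reply is (B, C), giving (13, 15).
Sequential outcome (B, C) coincides with the Nash profile (B, C).

yes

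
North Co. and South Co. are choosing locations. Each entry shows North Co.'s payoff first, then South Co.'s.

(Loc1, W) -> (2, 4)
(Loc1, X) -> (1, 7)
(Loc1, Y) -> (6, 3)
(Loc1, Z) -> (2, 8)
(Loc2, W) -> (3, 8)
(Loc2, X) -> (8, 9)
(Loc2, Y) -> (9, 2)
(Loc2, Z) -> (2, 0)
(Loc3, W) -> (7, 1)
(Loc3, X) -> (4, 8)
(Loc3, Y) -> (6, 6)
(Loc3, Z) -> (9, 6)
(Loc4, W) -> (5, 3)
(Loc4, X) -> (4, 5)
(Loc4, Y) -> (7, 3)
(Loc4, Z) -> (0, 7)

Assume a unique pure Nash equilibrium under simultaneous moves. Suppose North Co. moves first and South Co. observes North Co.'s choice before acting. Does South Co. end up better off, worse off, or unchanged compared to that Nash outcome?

unchanged

Solve by backward induction (North Co. leads).
- Loc1 → South Co. plays Z (best of 4, 7, 3, 8); North Co. gets 2.
- Loc2 → South Co. plays X (best of 8, 9, 2, 0); North Co. gets 8.
- Loc3 → South Co. plays X (best of 1, 8, 6, 6); North Co. gets 4.
- Loc4 → South Co. plays Z (best of 3, 5, 3, 7); North Co. gets 0.
Among 2, 8, 4, 0, the best is 8 at Loc2. Subgame-perfect outcome: (Loc2, X) with payoffs (8, 9).
Under simultaneous play:
North Co.'s best replies: W→Loc3; X→Loc2; Y→Loc2; Z→Loc3.
South Co.'s best replies: Loc1→Z; Loc2→X; Loc3→X; Loc4→Z.
Only (Loc2, X) has each player best-responding; Nash payoffs (8, 9).
South Co. earns 9 sequentially versus 9 at the Nash outcome: unchanged.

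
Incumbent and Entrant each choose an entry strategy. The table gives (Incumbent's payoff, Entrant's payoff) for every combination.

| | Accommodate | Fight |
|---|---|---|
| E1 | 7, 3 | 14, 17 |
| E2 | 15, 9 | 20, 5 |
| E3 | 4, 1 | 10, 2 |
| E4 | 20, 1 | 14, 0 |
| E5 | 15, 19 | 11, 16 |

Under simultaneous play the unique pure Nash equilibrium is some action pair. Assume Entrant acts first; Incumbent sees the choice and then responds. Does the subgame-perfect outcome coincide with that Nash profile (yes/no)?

no

Incumbent best-responds to each possible Entrant move:
- Accommodate: Incumbent compares 7, 15, 4, 20, 15 and picks E4; Entrant would get 1.
- Fight: Incumbent compares 14, 20, 10, 14, 11 and picks E2; Entrant would get 5.
Among 1, 5, the best is 5 at Fight. Subgame-perfect outcome: (E2, Fight) with payoffs (20, 5).
Under simultaneous play:
Incumbent's best replies: Accommodate→E4; Fight→E2.
Entrant's best replies: E1→Fight; E2→Accommodate; E3→Fight; E4→Accommodate; E5→Accommodate.
The unique mutual best reply is (E4, Accommodate), giving (20, 1).
Sequential outcome (E2, Fight) differs from the Nash profile (E4, Accommodate).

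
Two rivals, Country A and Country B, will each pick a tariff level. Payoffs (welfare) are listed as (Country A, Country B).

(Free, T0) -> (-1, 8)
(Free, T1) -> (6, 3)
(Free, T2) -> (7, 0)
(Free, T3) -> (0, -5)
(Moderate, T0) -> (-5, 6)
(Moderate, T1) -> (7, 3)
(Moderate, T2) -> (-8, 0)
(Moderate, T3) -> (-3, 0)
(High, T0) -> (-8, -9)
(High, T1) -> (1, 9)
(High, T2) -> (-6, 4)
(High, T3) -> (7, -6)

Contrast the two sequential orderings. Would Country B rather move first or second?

second

If Country A leads: Country B's best replies are Free→T0, Moderate→T0, High→T1; Country A's induced payoffs -1, -5, 1; outcome (High, T1), payoffs (1, 9).
If Country B leads: Country A's best replies are T0→Free, T1→Moderate, T2→Free, T3→High; Country B's induced payoffs 8, 3, 0, -6; outcome (Free, T0), payoffs (-1, 8).
Country B gets 8 moving first and 9 moving second, so Country B prefers to move second.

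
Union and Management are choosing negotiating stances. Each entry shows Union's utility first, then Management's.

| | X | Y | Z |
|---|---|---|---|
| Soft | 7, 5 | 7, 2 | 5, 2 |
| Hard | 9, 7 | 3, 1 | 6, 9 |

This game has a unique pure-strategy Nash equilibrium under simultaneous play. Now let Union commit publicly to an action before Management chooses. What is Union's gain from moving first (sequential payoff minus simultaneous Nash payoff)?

1

Work backward from Management's decision.
- Soft: BR = X, leader payoff 7.
- Hard: BR = Z, leader payoff 6.
Among 7, 6, the best is 7 at Soft. Subgame-perfect outcome: (Soft, X) with payoffs (7, 5).
Under simultaneous play:
Union's best replies: X→Hard; Y→Soft; Z→Hard.
Management's best replies: Soft→X; Hard→Z.
The unique mutual best reply is (Hard, Z), giving (6, 9).
Union's commitment gain: 7 − 6 = 1.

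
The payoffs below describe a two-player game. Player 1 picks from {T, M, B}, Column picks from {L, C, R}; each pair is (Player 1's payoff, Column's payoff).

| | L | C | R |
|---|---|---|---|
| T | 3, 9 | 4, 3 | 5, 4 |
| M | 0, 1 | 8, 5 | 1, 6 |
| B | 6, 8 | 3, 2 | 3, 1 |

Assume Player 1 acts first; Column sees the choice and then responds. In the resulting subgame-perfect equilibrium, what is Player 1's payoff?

6

Column best-responds to each possible Player 1 move:
- T → Column plays L (best of 9, 3, 4); Player 1 gets 3.
- M → Column plays R (best of 1, 5, 6); Player 1 gets 1.
- B → Column plays L (best of 8, 2, 1); Player 1 gets 6.
Among 3, 1, 6, the best is 6 at B. Subgame-perfect outcome: (B, L) with payoffs (6, 8).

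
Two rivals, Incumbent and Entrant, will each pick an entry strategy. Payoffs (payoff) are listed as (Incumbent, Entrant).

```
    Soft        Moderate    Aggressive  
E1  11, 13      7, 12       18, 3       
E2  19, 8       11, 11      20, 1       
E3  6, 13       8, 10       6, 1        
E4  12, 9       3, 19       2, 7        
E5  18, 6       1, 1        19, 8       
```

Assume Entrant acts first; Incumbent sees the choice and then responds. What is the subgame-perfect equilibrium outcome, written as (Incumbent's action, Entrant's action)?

Backward induction with Entrant moving first.
- Soft: Incumbent compares 11, 19, 6, 12, 18 and picks E2; Entrant would get 8.
- Moderate: Incumbent compares 7, 11, 8, 3, 1 and picks E2; Entrant would get 11.
- Aggressive: Incumbent compares 18, 20, 6, 2, 19 and picks E2; Entrant would get 1.
Among 8, 11, 1, the best is 11 at Moderate. Subgame-perfect outcome: (E2, Moderate) with payoffs (11, 11).

(E2, Moderate)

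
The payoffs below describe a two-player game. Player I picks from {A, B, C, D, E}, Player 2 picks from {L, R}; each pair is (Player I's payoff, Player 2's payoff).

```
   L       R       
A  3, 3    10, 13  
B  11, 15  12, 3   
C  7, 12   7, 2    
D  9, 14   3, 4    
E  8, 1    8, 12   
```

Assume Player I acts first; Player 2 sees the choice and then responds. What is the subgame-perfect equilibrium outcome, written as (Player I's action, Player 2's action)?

Player 2 best-responds to each possible Player I move:
- A → Player 2 plays R (best of 3, 13); Player I gets 10.
- B → Player 2 plays L (best of 15, 3); Player I gets 11.
- C → Player 2 plays L (best of 12, 2); Player I gets 7.
- D → Player 2 plays L (best of 14, 4); Player I gets 9.
- E → Player 2 plays R (best of 1, 12); Player I gets 8.
Maximizing over 10, 11, 7, 9, 8, Player I chooses B. Subgame-perfect outcome: (B, L) with payoffs (11, 15).

(B, L)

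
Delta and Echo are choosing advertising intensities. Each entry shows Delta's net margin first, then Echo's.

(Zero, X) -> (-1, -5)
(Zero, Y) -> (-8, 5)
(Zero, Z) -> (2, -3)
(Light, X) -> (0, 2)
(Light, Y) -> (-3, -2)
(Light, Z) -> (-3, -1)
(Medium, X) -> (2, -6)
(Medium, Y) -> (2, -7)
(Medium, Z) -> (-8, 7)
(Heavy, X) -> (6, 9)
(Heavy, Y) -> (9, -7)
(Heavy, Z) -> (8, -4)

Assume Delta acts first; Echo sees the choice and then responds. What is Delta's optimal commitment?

Echo best-responds to each possible Delta move:
- Zero → Echo plays Y (best of -5, 5, -3); Delta gets -8.
- Light → Echo plays X (best of 2, -2, -1); Delta gets 0.
- Medium → Echo plays Z (best of -6, -7, 7); Delta gets -8.
- Heavy → Echo plays X (best of 9, -7, -4); Delta gets 6.
Maximizing over -8, 0, -8, 6, Delta chooses Heavy. Subgame-perfect outcome: (Heavy, X) with payoffs (6, 9).

Heavy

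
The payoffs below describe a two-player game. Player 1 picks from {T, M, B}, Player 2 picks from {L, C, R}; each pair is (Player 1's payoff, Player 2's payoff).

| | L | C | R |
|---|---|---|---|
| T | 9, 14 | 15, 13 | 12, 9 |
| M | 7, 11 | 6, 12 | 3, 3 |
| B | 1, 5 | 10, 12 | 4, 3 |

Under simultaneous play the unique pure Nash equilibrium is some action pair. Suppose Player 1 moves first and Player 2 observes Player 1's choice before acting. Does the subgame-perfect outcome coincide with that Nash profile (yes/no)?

no

Backward induction with Player 1 moving first.
- T: Player 2 compares 14, 13, 9 and picks L; Player 1 would get 9.
- M: Player 2 compares 11, 12, 3 and picks C; Player 1 would get 6.
- B: Player 2 compares 5, 12, 3 and picks C; Player 1 would get 10.
Player 1's induced payoffs are 9, 6, 10, so Player 1 commits to B. Subgame-perfect outcome: (B, C) with payoffs (10, 12).
Under simultaneous play:
Player 1's best replies: L→T; C→T; R→T.
Player 2's best replies: T→L; M→C; B→C.
The unique mutual best reply is (T, L), giving (9, 14).
Sequential outcome (B, C) differs from the Nash profile (T, L).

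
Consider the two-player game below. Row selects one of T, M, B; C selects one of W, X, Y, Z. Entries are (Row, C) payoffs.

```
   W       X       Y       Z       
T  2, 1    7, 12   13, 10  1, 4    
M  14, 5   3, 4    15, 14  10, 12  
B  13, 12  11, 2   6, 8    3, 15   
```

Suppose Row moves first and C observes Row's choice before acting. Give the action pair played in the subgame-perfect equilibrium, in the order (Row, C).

(M, Y)

Solve by backward induction (Row leads).
- T: C compares 1, 12, 10, 4 and picks X; Row would get 7.
- M: C compares 5, 4, 14, 12 and picks Y; Row would get 15.
- B: C compares 12, 2, 8, 15 and picks Z; Row would get 3.
Maximizing over 7, 15, 3, Row chooses M. Subgame-perfect outcome: (M, Y) with payoffs (15, 14).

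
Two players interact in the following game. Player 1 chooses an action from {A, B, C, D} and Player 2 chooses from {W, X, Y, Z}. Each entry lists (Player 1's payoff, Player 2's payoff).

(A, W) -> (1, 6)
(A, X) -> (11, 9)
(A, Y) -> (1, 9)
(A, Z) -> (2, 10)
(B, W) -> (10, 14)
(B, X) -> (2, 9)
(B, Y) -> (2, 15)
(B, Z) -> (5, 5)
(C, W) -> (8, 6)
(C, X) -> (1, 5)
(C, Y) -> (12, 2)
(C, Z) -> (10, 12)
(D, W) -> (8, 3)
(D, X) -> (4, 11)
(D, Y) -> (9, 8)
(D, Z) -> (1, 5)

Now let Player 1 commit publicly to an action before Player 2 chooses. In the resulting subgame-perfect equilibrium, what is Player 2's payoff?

12

Backward induction with Player 1 moving first.
- A → Player 2 plays Z (best of 6, 9, 9, 10); Player 1 gets 2.
- B → Player 2 plays Y (best of 14, 9, 15, 5); Player 1 gets 2.
- C → Player 2 plays Z (best of 6, 5, 2, 12); Player 1 gets 10.
- D → Player 2 plays X (best of 3, 11, 8, 5); Player 1 gets 4.
Among 2, 2, 10, 4, the best is 10 at C. Subgame-perfect outcome: (C, Z) with payoffs (10, 12).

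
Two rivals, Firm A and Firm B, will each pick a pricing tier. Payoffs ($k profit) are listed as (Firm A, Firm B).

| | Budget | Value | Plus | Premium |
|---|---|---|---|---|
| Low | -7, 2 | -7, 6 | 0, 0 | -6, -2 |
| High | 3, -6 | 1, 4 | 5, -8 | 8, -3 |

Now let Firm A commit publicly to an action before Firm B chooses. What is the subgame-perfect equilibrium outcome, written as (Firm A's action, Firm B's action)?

(High, Value)

Backward induction with Firm A moving first.
- Low → Firm B plays Value (best of 2, 6, 0, -2); Firm A gets -7.
- High → Firm B plays Value (best of -6, 4, -8, -3); Firm A gets 1.
Firm A's induced payoffs are -7, 1, so Firm A commits to High. Subgame-perfect outcome: (High, Value) with payoffs (1, 4).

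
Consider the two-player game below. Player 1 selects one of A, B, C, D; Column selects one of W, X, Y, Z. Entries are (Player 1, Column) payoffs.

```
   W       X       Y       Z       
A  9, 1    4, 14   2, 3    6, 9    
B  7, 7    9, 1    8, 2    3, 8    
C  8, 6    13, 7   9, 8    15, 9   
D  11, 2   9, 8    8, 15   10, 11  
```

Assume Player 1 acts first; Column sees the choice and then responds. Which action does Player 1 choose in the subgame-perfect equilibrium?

Backward induction with Player 1 moving first.
- A: Column compares 1, 14, 3, 9 and picks X; Player 1 would get 4.
- B: Column compares 7, 1, 2, 8 and picks Z; Player 1 would get 3.
- C: Column compares 6, 7, 8, 9 and picks Z; Player 1 would get 15.
- D: Column compares 2, 8, 15, 11 and picks Y; Player 1 would get 8.
Among 4, 3, 15, 8, the best is 15 at C. Subgame-perfect outcome: (C, Z) with payoffs (15, 9).

C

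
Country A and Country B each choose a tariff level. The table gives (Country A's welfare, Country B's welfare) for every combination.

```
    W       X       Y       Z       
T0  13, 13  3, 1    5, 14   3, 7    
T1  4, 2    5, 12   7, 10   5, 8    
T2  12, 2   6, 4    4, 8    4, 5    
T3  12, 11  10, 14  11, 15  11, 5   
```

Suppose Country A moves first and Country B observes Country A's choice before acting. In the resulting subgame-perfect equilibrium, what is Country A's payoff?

11

Solve by backward induction (Country A leads).
- T0: BR = Y, leader payoff 5.
- T1: BR = X, leader payoff 5.
- T2: BR = Y, leader payoff 4.
- T3: BR = Y, leader payoff 11.
Country A's induced payoffs are 5, 5, 4, 11, so Country A commits to T3. Subgame-perfect outcome: (T3, Y) with payoffs (11, 15).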